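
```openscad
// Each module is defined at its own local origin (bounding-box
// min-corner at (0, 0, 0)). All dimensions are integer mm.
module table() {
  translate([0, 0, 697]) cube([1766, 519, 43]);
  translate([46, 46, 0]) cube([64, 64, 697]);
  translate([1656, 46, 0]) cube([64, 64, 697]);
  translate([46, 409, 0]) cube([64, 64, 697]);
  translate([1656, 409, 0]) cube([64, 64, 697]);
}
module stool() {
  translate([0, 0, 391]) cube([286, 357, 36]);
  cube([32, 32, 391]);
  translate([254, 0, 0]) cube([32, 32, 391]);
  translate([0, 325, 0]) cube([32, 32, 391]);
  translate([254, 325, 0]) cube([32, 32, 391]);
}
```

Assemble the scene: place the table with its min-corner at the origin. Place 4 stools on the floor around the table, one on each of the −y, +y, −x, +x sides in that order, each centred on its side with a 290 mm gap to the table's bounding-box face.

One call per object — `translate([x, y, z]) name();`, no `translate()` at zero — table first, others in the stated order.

table();
translate([740, -647, 0]) stool();
translate([740, 809, 0]) stool();
translate([-576, 81, 0]) stool();
translate([2056, 81, 0]) stool();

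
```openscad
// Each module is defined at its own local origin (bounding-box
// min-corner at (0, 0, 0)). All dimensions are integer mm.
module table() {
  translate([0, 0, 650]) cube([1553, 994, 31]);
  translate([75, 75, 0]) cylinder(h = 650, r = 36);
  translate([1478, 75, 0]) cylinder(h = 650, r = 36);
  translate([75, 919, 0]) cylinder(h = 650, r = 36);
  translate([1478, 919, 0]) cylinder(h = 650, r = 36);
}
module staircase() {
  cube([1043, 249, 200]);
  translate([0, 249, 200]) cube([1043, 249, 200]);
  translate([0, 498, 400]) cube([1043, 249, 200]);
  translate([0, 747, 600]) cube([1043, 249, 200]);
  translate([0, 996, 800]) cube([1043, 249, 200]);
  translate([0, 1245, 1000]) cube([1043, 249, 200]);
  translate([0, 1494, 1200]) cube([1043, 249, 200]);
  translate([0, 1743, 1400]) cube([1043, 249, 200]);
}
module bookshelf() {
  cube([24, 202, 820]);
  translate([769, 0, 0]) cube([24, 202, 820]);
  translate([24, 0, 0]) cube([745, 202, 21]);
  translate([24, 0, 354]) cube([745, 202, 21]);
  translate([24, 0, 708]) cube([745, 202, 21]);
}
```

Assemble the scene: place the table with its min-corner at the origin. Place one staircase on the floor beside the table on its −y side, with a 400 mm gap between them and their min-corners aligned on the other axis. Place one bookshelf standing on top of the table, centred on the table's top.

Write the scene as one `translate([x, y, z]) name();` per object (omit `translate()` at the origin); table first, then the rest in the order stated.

table();
translate([0, -2392, 0]) staircase();
translate([380, 396, 681]) bookshelf();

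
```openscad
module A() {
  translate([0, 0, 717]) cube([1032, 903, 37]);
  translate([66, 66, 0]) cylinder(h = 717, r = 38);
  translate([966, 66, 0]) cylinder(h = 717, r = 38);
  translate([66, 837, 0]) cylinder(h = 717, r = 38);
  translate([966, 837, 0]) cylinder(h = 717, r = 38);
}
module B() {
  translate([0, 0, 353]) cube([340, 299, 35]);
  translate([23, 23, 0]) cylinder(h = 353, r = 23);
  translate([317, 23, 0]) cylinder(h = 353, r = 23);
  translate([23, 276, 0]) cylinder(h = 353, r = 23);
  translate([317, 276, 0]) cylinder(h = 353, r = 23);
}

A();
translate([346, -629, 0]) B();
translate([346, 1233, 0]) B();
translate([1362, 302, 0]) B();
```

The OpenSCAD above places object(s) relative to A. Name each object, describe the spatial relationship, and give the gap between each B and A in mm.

Each stool's nearest face is 330 mm from the table's bounding box.

A is a table. B is a stool. Three stools sit around the table at the −y, +y, +x sides. The gap between each stool and the table is 330 mm.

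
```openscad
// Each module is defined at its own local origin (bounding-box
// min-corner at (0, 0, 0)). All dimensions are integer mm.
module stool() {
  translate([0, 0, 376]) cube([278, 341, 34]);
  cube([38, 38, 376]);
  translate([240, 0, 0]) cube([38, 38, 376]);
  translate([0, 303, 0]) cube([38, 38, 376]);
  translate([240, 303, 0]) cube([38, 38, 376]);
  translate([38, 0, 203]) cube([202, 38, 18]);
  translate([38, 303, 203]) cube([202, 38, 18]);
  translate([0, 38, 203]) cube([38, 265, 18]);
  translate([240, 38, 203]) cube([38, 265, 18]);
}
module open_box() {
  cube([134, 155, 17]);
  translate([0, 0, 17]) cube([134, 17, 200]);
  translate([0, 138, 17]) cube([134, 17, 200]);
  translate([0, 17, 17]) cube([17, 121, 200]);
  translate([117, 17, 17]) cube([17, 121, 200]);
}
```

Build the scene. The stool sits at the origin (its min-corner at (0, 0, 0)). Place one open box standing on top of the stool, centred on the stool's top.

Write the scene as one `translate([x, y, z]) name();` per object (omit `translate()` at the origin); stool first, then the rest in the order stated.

stool();
translate([72, 93, 410]) open_box();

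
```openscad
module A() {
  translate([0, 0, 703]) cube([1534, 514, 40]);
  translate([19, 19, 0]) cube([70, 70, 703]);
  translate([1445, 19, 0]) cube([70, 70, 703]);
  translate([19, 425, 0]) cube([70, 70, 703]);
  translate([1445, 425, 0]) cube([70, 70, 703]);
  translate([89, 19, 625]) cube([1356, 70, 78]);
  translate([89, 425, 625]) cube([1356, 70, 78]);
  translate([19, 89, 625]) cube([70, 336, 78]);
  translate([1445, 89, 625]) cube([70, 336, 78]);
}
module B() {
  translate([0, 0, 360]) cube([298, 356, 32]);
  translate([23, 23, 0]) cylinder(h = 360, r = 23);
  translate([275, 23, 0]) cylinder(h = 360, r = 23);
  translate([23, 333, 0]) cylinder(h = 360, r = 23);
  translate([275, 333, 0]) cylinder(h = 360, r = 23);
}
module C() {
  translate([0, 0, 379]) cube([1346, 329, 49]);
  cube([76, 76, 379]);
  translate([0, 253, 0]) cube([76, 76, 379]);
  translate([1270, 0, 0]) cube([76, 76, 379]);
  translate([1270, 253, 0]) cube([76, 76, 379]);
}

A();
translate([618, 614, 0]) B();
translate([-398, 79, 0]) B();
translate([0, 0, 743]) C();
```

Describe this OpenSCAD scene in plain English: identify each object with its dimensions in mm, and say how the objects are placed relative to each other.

A is a table: top 1534 mm (x) × 514 mm (y), 40 mm thick, upper face at z = 743 mm, on four 70×70 mm square legs, each inset 19 mm from the nearest pair of top edges, running from z = 0 to the bottom of the top. Four apron rails, 70 mm thick and 78 mm tall, run between adjacent legs with their top edges flush with the underside of the top and their outer faces flush with the legs' outer faces.

B is a four-legged stool. The seat is a 298×356×32 mm slab whose top surface is at z = 392 mm; four round legs, each 46 mm in diameter, run from the floor (z = 0) to the underside of the seat, each leg's axis is inset half a diameter from the nearest pair of seat edges (so the leg's bounding box is flush with the corner).

C is a bench: a 1346×329 mm seat slab, 49 mm thick, top at z = 428 mm, on four 76×76 mm square legs flush with the seat corners and standing on z = 0.

Two stools sit around the table at the +y, −x sides. The bench is on top of the table.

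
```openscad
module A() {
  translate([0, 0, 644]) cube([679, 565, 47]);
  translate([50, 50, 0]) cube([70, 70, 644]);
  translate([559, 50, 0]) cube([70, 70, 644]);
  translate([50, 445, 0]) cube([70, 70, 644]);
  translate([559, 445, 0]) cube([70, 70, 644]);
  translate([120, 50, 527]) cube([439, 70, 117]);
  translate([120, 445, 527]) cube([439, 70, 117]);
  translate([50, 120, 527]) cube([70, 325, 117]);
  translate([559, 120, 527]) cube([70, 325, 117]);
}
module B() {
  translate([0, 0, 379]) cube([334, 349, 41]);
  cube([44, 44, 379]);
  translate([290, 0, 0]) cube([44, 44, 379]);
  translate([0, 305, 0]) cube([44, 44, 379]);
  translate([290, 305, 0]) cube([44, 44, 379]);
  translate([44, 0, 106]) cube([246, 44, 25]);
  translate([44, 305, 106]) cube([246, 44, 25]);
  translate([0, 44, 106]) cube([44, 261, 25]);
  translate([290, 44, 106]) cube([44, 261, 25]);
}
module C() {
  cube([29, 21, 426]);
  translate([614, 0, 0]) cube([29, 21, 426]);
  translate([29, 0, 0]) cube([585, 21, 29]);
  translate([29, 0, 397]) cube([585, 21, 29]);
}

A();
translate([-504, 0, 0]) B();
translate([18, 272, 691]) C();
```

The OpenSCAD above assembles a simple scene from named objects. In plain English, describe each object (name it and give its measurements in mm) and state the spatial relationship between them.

A is a table with a 679×565 mm rectangular top, 47 mm thick, top surface at z = 691 mm, supported by four 70×70 mm square legs, each inset 50 mm from the nearest pair of top edges, running from the floor. Four apron rails, 70 mm thick and 117 mm tall, run between adjacent legs with their top edges flush with the underside of the top and their outer faces flush with the legs' outer faces.

B is a four-legged stool. The seat is 334×349 mm, 41 mm thick, top at z = 420 mm. It stands on four square legs, each 44×44 mm in cross-section, from z = 0 to the seat underside, each flush with a corner of the seat. Four stretchers, 44 mm wide and 25 mm tall, connect adjacent legs with their undersides at z = 106 mm, each running between the inner faces of the legs it joins and aligned with the legs' outer faces on the other axis.

C is a rectangular picture frame lying in the x–z plane (depth along y). The opening is 585 mm wide (x) by 368 mm tall (z), surrounded by a border 29 mm wide on all four sides. The frame is 21 mm deep and is made of two full-height vertical stiles with two horizontal rails fitted between them.

The stool is on the floor beside the table on its −x side. The picture frame is on top of the table, centred.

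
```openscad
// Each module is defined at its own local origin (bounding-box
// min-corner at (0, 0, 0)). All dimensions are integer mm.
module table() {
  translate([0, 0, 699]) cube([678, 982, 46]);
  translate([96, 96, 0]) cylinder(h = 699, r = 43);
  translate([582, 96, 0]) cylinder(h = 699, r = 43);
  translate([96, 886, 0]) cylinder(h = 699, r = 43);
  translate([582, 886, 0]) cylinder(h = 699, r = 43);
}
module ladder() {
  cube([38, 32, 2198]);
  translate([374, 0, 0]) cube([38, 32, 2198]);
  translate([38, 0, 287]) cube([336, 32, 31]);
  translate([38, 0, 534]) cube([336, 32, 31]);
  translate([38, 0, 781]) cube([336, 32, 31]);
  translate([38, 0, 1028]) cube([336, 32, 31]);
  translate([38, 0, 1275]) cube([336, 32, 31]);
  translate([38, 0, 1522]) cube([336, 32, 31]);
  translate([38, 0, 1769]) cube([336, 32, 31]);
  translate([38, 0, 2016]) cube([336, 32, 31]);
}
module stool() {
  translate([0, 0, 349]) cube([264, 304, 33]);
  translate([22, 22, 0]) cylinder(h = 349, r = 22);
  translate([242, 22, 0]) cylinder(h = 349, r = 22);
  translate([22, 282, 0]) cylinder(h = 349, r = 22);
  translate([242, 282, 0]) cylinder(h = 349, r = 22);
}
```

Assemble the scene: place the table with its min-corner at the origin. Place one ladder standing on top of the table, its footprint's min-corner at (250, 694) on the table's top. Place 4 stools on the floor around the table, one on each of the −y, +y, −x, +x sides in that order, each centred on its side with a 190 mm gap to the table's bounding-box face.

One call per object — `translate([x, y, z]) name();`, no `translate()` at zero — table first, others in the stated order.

table();
translate([250, 694, 745]) ladder();
translate([207, -494, 0]) stool();
translate([207, 1172, 0]) stool();
translate([-454, 339, 0]) stool();
translate([868, 339, 0]) stool();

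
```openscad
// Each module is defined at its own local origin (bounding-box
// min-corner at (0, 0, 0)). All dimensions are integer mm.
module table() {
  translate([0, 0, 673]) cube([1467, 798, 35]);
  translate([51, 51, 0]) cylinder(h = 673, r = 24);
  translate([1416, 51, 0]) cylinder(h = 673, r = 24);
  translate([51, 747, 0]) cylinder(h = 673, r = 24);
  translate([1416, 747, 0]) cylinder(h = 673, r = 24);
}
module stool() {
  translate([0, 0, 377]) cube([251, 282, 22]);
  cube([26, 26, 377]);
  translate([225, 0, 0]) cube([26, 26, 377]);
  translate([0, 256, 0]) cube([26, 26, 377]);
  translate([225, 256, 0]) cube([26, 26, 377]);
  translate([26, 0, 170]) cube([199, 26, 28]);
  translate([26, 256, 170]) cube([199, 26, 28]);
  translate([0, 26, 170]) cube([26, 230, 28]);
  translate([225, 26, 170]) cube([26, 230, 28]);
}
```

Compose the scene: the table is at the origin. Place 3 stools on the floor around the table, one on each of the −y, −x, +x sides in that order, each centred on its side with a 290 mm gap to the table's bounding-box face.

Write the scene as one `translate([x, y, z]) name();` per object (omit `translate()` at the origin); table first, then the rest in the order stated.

table();
translate([608, -572, 0]) stool();
translate([-541, 258, 0]) stool();
translate([1757, 258, 0]) stool();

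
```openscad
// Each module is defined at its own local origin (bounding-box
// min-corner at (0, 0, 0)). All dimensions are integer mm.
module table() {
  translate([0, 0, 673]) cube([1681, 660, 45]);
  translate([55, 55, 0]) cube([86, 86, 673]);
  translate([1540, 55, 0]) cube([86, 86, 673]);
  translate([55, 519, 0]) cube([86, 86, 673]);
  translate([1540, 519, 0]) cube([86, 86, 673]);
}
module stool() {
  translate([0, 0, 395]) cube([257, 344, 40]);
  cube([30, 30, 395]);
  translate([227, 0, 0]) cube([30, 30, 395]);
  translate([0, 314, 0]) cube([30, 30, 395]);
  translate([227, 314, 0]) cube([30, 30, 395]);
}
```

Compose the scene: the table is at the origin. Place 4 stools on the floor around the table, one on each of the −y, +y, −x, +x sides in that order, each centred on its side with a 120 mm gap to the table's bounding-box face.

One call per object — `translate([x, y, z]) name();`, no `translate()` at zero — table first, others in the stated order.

table();
translate([712, -464, 0]) stool();
translate([712, 780, 0]) stool();
translate([-377, 158, 0]) stool();
translate([1801, 158, 0]) stool();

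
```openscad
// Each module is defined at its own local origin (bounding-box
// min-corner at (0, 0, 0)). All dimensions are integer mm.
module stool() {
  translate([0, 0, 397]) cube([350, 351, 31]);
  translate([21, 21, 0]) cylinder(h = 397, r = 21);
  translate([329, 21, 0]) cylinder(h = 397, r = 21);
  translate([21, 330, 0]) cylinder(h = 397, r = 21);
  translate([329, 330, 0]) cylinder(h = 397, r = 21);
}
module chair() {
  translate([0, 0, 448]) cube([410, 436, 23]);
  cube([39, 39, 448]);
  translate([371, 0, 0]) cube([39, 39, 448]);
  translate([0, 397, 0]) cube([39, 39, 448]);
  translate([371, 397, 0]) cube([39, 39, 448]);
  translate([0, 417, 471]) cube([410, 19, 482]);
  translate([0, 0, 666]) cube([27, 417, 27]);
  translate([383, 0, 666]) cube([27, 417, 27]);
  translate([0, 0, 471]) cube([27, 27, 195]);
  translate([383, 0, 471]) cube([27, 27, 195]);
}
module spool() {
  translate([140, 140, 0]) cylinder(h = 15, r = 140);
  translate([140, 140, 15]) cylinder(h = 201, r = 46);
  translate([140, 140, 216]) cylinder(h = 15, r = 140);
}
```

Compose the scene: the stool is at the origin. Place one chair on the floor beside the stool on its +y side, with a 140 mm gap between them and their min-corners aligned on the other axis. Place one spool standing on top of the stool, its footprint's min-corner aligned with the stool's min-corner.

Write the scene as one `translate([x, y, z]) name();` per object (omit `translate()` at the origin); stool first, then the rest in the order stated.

stool();
translate([0, 491, 0]) chair();
translate([0, 0, 428]) spool();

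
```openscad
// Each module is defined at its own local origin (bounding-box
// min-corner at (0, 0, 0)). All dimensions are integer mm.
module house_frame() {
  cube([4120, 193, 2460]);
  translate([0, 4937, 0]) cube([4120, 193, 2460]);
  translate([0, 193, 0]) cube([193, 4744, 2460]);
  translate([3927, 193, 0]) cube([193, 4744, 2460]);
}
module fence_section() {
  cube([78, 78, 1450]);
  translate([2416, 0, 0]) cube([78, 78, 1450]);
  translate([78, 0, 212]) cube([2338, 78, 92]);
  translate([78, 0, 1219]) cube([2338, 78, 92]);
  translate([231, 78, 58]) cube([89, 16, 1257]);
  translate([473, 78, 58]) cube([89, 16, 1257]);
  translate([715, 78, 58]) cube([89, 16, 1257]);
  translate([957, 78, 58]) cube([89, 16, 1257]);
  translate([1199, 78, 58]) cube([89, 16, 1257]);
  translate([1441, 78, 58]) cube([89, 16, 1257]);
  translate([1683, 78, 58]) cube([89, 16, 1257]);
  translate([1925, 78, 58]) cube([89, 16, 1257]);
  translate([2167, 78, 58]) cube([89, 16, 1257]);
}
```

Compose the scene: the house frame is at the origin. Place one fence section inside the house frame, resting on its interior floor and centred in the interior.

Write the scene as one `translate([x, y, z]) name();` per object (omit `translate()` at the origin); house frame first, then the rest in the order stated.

house_frame();
translate([813, 2518, 0]) fence_section();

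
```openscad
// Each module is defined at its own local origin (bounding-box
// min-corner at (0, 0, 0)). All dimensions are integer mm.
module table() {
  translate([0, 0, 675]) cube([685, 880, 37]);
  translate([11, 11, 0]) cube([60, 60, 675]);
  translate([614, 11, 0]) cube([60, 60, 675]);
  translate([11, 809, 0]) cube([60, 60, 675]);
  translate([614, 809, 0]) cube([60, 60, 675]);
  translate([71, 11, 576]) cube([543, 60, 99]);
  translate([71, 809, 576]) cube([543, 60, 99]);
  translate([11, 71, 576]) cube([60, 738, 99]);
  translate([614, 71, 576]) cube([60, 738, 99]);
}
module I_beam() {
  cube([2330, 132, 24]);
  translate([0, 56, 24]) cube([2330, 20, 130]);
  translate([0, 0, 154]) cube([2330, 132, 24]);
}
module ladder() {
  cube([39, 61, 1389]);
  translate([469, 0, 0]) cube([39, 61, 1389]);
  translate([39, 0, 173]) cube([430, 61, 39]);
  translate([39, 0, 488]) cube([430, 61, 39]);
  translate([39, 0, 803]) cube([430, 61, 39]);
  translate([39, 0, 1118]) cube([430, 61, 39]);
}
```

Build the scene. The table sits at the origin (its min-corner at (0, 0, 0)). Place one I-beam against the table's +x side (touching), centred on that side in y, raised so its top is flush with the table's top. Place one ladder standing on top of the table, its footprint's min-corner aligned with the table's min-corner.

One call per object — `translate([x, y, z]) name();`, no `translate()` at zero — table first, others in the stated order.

table();
translate([685, 374, 534]) I_beam();
translate([0, 0, 712]) ladder();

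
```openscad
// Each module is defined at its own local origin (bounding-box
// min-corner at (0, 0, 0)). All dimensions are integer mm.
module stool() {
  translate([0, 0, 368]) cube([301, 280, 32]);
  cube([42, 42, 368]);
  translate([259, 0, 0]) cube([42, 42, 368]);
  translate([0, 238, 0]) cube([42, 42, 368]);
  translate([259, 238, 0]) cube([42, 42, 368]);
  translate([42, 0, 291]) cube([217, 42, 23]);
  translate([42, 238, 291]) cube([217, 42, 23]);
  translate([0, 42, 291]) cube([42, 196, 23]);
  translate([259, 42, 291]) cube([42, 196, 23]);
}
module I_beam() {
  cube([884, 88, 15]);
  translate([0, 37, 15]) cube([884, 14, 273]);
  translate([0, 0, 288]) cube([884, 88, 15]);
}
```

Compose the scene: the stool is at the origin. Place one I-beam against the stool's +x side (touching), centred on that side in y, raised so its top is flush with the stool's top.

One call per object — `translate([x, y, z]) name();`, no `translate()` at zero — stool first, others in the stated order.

stool();
translate([301, 96, 97]) I_beam();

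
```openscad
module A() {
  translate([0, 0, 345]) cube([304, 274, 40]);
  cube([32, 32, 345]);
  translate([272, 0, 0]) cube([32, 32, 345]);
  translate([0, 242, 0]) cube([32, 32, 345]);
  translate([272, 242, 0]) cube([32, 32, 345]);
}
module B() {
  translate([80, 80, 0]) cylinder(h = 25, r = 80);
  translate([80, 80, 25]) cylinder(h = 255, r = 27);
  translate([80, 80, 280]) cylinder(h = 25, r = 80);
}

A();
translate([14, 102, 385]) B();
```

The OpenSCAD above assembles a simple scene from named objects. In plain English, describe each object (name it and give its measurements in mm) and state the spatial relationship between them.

A is a simple wooden stool: a rectangular seat 304 mm (x) by 274 mm (y), 40 mm thick, top face at z = 385 mm, on four square legs, each 32×32 mm in cross-section. The legs rest on z = 0, each flush with a corner of the seat.

B is a spool: two coaxial disc flanges of radius 80 mm and thickness 25 mm, joined by a core cylinder of radius 27 mm and height 255 mm. The lower flange rests on z = 0 and the three cylinders share a vertical axis.

The spool is on top of the stool.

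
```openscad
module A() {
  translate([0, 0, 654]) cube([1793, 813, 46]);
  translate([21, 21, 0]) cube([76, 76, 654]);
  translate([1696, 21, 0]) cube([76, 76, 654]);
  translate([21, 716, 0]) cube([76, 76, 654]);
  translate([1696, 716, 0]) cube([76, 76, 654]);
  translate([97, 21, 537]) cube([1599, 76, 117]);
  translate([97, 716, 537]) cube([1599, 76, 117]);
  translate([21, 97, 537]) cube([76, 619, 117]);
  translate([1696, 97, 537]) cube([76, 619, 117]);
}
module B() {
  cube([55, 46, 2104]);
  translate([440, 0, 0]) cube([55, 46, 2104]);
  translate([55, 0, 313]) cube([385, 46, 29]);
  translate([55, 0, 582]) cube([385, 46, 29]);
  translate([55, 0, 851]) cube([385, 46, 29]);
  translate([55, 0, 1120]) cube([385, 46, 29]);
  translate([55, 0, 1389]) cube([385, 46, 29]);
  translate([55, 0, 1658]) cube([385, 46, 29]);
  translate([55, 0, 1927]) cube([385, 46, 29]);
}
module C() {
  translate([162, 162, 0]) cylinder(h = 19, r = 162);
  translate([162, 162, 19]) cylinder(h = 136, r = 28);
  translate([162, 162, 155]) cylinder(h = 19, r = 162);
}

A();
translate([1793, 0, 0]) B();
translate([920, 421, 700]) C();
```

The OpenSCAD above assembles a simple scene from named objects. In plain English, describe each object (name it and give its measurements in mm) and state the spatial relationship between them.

A is a table with a 1793×813 mm rectangular top, 46 mm thick, top surface at z = 700 mm, supported by four 76×76 mm square legs, each inset 21 mm from the nearest pair of top edges, running from the floor. Four apron rails, 76 mm thick and 117 mm tall, run between adjacent legs with their top edges flush with the underside of the top and their outer faces flush with the legs' outer faces.

B is a straight ladder. Two 55×46 mm vertical rails, 2104 mm tall, stand 495 mm apart (outside-to-outside) with their front faces coplanar on the −y side. 7 rungs, each 46 mm deep and 29 mm tall, span between the inner faces of the rails, front faces flush with the rails. The lowest rung's underside is at z = 313 mm and rungs are spaced 269 mm apart (underside to underside).

C is a spool: two coaxial disc flanges of radius 162 mm and thickness 19 mm, joined by a core cylinder of radius 28 mm and height 136 mm. The lower flange rests on z = 0 and the three cylinders share a vertical axis.

The ladder is against the table's +x side, with their −y faces flush. The spool is on top of the table.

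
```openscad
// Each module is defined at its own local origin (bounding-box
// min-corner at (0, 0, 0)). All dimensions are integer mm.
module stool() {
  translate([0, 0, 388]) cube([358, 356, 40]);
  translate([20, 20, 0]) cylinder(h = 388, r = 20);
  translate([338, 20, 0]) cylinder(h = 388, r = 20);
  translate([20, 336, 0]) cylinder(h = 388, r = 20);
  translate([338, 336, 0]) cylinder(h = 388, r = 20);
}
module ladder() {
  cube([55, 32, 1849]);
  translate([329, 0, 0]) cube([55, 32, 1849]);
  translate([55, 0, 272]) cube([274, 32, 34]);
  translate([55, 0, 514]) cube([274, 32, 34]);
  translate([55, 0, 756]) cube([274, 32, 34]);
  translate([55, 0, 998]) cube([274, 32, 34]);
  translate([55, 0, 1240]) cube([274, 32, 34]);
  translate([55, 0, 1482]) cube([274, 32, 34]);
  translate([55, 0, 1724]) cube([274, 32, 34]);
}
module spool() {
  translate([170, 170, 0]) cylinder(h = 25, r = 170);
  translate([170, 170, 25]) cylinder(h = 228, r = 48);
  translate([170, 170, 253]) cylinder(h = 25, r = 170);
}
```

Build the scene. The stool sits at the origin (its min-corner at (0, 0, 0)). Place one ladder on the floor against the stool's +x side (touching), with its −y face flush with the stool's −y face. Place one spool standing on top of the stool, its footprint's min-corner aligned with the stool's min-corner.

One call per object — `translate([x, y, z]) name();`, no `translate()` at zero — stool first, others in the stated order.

stool();
translate([358, 0, 0]) ladder();
translate([0, 0, 428]) spool();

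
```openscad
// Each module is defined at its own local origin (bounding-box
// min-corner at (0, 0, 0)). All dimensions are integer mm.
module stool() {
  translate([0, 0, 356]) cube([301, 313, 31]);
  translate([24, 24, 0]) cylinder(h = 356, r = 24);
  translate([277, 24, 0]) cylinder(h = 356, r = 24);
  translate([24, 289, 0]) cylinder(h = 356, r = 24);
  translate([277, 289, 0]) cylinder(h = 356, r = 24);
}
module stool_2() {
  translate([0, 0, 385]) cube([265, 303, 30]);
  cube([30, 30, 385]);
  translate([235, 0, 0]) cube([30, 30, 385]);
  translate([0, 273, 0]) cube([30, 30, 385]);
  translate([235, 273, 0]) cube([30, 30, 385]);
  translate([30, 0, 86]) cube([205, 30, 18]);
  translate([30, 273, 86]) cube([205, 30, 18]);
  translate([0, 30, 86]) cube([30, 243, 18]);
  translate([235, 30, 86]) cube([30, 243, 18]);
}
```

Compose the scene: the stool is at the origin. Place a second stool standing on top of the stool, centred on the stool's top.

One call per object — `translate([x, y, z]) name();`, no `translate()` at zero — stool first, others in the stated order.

stool();
translate([18, 5, 387]) stool_2();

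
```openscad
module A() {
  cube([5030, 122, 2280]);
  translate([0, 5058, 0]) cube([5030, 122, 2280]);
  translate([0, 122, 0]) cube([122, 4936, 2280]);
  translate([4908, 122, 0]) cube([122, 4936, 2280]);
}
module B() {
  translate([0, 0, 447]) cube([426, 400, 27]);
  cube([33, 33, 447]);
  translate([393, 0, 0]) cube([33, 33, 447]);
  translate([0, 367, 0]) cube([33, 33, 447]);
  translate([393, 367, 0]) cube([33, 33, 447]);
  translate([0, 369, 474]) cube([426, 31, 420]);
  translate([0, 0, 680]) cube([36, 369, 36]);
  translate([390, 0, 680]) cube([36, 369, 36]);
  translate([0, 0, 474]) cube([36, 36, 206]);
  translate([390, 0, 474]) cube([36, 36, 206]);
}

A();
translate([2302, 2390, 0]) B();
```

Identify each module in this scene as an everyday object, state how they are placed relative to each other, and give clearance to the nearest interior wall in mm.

A is a house frame. B is a chair. The chair sits inside the house frame, centred. The clearance to the nearest interior wall is 2180 mm.

Clearances: x = 2180, y = 2268; minimum 2180 mm.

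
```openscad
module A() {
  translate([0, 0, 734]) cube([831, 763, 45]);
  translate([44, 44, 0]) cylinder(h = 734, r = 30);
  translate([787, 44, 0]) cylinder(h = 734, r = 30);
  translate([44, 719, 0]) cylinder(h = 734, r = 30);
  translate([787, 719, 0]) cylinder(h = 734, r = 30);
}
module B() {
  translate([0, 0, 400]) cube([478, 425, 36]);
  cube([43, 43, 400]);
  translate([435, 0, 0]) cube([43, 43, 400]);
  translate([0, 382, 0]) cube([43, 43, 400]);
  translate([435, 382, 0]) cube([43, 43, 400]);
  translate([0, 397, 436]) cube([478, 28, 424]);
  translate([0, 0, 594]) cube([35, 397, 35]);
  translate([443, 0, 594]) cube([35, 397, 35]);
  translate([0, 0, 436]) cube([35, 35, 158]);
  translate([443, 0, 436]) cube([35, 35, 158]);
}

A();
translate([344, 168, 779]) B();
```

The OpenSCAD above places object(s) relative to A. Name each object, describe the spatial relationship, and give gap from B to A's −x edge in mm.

A is a table. B is a chair. The chair is on top of the table. The gap from the chair to the table's −x edge is 344 mm.

The chair's min-x is at 344; the table's min-x is 0; gap = 344 mm.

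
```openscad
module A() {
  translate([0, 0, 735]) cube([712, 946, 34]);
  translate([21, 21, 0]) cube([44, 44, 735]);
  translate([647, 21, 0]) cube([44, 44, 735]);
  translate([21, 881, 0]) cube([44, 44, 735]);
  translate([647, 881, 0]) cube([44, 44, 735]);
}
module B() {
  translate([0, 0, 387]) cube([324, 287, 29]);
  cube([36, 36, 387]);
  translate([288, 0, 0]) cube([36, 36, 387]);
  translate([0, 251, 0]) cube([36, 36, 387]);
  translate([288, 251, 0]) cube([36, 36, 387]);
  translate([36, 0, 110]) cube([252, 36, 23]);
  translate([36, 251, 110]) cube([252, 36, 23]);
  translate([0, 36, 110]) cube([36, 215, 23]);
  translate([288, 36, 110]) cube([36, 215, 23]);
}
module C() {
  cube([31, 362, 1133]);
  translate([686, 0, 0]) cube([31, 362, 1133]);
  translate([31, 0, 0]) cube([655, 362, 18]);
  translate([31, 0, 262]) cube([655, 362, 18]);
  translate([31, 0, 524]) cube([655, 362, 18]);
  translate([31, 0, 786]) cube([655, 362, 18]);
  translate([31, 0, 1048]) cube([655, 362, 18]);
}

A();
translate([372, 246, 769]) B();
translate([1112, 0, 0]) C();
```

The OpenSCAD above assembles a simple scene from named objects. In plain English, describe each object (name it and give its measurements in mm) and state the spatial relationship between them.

A is a table: top 712 mm (x) × 946 mm (y), 34 mm thick, upper face at z = 769 mm, on four 44×44 mm square legs, each inset 21 mm from the nearest pair of top edges, running from z = 0 to the bottom of the top.

B is a four-legged stool. The seat is 324×287 mm, 29 mm thick, top at z = 416 mm. It stands on four square legs, each 36×36 mm in cross-section, from z = 0 to the seat underside, each flush with a corner of the seat. Four stretchers, 36 mm wide and 23 mm tall, connect adjacent legs with their undersides at z = 110 mm, each running between the inner faces of the legs it joins and aligned with the legs' outer faces on the other axis.

C is an open bookshelf. Two side panels, each 31 mm thick, 362 mm deep and 1133 mm tall, stand 717 mm apart (outside-to-outside). Between them sit 5 shelves, each 18 mm thick and 362 mm deep, spanning the full gap between the sides. The bottom shelf rests on the floor (its underside at z = 0) and the clear gap between one shelf's top and the next shelf's underside is 244 mm.

The stool is on top of the table. The bookshelf is on the floor beside the table on its +x side.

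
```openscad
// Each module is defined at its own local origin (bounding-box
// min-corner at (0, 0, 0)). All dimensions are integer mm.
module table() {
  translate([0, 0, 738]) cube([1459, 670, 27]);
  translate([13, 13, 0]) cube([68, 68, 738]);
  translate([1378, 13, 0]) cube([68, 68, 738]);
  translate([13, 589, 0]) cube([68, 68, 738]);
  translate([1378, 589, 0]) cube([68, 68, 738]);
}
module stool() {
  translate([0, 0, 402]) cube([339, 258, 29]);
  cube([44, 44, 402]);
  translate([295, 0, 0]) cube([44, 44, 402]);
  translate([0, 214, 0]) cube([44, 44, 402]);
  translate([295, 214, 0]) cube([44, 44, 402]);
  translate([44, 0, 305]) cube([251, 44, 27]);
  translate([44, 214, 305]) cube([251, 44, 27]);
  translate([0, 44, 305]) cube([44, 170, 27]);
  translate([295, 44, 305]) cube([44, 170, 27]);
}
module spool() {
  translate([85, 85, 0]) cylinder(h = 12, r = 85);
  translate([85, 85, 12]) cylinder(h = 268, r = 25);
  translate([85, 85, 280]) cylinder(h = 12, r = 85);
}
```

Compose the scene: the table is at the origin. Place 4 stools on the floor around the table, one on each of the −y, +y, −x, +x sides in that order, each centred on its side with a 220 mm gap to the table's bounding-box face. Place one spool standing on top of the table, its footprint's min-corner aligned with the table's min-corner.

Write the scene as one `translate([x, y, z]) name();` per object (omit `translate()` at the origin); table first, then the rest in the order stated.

table();
translate([560, -478, 0]) stool();
translate([560, 890, 0]) stool();
translate([-559, 206, 0]) stool();
translate([1679, 206, 0]) stool();
translate([0, 0, 765]) spool();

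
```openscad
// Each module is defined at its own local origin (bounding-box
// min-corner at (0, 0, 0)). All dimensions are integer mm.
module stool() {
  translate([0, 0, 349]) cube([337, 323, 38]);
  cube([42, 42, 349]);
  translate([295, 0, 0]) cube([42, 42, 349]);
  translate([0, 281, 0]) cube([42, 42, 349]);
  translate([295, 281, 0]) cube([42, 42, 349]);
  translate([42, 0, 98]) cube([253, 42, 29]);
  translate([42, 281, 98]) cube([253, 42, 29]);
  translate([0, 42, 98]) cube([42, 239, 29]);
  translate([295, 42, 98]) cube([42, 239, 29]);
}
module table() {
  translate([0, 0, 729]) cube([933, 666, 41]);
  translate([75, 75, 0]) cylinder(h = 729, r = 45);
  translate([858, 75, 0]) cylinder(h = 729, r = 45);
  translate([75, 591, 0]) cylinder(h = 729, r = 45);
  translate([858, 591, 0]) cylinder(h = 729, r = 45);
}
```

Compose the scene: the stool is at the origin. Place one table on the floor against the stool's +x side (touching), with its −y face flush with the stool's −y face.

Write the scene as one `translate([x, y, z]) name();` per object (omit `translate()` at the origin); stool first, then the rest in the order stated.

stool();
translate([337, 0, 0]) table();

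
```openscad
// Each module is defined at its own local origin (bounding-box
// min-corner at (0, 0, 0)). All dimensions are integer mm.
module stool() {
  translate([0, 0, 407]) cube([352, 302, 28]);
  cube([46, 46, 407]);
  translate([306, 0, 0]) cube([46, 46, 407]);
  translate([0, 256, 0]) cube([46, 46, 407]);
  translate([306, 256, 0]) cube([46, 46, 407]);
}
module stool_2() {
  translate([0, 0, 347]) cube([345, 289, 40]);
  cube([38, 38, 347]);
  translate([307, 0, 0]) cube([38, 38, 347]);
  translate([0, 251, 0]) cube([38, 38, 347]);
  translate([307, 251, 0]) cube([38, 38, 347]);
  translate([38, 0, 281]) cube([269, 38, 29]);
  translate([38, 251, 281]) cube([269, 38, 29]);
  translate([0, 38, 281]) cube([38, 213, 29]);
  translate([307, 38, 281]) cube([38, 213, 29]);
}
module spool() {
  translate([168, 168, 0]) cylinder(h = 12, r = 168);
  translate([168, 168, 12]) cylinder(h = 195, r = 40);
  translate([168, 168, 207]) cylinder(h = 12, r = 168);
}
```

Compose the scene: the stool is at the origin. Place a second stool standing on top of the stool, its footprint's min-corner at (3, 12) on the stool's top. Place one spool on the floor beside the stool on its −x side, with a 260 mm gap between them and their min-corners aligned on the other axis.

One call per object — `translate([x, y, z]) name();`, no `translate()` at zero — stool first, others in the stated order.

stool();
translate([3, 12, 435]) stool_2();
translate([-596, 0, 0]) spool();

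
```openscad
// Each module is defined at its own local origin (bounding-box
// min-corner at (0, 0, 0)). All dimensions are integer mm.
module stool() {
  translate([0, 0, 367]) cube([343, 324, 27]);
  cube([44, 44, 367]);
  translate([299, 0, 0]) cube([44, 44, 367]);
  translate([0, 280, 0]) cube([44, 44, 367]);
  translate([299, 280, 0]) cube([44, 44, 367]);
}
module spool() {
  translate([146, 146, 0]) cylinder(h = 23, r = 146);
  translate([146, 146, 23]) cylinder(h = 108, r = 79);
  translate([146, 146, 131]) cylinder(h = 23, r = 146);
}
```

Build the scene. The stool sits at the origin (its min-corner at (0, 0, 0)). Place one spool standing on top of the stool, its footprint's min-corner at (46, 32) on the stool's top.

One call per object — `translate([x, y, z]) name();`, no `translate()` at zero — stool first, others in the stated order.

stool();
translate([46, 32, 394]) spool();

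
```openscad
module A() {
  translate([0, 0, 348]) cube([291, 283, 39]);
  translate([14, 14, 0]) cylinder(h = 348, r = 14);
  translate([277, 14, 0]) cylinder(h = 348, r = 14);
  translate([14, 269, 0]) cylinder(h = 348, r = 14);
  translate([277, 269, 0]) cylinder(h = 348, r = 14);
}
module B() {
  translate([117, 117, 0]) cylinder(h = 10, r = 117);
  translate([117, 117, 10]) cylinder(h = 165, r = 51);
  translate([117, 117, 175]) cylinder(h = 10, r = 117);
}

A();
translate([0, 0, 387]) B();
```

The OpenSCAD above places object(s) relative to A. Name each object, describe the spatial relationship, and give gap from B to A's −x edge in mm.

The spool's min-x is at 0; the stool's min-x is 0; gap = 0 mm.

A is a stool. B is a spool. The spool is on top of the stool. The gap from the spool to the stool's −x edge is 0 mm.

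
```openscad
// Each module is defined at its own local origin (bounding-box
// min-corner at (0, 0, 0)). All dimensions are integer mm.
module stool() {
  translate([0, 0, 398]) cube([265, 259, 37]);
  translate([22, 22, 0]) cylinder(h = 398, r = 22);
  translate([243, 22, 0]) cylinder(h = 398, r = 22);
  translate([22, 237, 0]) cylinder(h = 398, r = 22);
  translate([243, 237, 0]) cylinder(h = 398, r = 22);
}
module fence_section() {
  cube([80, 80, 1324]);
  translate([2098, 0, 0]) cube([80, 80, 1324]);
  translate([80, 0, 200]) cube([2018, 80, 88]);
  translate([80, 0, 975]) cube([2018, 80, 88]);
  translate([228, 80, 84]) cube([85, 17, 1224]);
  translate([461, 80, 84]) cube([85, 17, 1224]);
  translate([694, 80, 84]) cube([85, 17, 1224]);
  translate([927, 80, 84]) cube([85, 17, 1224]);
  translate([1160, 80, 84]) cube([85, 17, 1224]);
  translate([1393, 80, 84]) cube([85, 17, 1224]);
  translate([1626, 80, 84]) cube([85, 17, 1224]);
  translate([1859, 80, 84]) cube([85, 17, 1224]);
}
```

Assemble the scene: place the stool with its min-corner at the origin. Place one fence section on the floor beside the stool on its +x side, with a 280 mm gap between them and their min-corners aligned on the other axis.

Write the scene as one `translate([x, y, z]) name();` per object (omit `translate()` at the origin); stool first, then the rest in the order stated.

stool();
translate([545, 0, 0]) fence_section();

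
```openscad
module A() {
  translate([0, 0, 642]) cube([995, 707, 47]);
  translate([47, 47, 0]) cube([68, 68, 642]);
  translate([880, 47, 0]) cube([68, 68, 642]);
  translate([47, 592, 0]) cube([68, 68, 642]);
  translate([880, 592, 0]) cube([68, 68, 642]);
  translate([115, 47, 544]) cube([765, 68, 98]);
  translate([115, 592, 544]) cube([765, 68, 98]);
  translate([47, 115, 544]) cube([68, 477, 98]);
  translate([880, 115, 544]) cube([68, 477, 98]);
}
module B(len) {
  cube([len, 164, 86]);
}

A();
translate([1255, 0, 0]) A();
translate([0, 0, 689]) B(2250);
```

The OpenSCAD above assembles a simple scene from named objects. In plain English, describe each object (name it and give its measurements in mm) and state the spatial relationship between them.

A is a rectangular dining table. The top is 995×707×47 mm with its upper surface at z = 689 mm. It stands on four 68×68 mm square legs, each inset 47 mm from the nearest pair of top edges, running from the floor to the underside of the top. Four apron rails, 68 mm thick and 98 mm tall, run between adjacent legs with their top edges flush with the underside of the top and their outer faces flush with the legs' outer faces.

B is a rectangular beam 2250 mm long (x), 164 mm deep (y), 86 mm thick (z).

The beam spans the tops of two tables placed 260 mm apart, resting at z = 689 mm.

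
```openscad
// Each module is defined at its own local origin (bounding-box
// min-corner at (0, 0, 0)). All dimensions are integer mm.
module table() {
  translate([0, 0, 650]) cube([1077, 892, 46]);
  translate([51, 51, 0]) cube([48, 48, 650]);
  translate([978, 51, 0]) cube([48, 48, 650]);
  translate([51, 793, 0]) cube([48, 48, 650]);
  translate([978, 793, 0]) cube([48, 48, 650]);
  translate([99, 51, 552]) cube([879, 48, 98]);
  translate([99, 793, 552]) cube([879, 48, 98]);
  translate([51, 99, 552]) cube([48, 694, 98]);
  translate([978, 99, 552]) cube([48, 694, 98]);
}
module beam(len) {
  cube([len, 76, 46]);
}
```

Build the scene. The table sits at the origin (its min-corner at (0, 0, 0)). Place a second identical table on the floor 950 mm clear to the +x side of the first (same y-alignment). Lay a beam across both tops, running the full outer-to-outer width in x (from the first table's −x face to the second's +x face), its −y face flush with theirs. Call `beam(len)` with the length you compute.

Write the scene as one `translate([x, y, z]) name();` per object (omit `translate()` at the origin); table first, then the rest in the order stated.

table();
translate([2027, 0, 0]) table();
translate([0, 0, 696]) beam(3104);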